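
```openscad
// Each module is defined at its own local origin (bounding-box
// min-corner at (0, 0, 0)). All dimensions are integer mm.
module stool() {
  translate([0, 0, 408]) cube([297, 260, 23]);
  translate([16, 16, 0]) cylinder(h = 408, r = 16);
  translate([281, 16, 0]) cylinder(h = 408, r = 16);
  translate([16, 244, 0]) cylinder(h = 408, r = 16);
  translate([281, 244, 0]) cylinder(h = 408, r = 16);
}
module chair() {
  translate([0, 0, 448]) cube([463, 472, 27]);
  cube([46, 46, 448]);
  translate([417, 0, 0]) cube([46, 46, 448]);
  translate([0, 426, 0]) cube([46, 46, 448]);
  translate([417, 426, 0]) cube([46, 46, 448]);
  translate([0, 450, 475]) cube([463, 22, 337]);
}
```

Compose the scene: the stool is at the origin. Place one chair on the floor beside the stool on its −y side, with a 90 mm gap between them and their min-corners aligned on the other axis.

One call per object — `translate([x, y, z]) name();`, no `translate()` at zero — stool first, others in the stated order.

stool();
translate([0, -562, 0]) chair();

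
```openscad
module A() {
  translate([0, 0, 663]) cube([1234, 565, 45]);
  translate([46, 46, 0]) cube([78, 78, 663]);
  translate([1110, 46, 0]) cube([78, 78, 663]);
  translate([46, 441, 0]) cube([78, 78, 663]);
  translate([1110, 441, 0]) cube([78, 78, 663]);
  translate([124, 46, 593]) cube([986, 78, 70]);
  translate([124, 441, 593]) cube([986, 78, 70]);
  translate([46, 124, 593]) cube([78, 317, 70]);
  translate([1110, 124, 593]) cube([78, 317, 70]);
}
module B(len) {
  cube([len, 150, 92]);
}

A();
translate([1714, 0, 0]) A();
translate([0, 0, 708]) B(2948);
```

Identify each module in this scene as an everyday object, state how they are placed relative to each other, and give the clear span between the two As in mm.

Second table starts at x = 1714; first ends at x = 1234; clear span = 1714 − 1234 = 480 mm.

A is a table. B is a beam. A beam spans the tops of two tables. The clear span between the two tables is 480 mm.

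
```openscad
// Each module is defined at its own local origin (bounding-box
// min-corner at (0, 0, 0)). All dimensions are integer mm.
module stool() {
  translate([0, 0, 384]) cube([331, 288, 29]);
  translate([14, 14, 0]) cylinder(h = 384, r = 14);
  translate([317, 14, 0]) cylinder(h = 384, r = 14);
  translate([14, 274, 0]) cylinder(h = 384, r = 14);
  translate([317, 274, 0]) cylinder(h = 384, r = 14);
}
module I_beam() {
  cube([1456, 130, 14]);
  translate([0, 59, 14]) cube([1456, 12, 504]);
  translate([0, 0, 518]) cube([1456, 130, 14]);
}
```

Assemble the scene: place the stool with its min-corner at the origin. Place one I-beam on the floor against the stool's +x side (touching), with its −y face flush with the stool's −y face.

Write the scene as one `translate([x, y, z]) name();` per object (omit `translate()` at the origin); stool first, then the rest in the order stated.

stool();
translate([331, 0, 0]) I_beam();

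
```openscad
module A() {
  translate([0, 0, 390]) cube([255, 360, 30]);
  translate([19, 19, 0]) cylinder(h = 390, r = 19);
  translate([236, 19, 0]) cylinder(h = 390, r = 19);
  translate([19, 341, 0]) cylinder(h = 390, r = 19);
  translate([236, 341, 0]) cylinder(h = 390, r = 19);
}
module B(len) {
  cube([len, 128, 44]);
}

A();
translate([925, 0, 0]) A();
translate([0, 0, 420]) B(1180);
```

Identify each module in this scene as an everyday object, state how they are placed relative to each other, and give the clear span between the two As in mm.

A is a stool. B is a beam. A beam spans the tops of two stools. The clear span between the two stools is 670 mm.

Second stool starts at x = 925; first ends at x = 255; clear span = 925 − 255 = 670 mm.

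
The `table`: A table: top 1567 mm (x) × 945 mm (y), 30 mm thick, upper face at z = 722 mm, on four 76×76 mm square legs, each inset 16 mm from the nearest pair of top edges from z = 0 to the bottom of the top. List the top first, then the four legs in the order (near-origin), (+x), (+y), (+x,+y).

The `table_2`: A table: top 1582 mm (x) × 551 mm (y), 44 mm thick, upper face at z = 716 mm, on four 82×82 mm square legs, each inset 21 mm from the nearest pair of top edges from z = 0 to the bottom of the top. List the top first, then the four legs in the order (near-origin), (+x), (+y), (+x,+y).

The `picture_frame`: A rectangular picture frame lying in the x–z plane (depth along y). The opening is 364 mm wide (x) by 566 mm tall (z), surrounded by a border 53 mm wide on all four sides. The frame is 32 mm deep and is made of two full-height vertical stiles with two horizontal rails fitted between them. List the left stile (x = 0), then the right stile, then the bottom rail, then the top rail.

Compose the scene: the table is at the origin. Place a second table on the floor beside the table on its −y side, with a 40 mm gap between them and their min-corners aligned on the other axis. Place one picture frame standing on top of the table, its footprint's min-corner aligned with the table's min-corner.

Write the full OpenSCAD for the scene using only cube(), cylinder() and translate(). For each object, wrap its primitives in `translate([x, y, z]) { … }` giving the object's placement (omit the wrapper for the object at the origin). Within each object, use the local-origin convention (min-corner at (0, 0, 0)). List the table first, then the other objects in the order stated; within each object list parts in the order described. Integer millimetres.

translate([0, 0, 692]) cube([1567, 945, 30]);
translate([16, 16, 0]) cube([76, 76, 692]);
translate([1475, 16, 0]) cube([76, 76, 692]);
translate([16, 853, 0]) cube([76, 76, 692]);
translate([1475, 853, 0]) cube([76, 76, 692]);
translate([0, -591, 0]) {
  translate([0, 0, 672]) cube([1582, 551, 44]);
  translate([21, 21, 0]) cube([82, 82, 672]);
  translate([1479, 21, 0]) cube([82, 82, 672]);
  translate([21, 448, 0]) cube([82, 82, 672]);
  translate([1479, 448, 0]) cube([82, 82, 672]);
}
translate([0, 0, 722]) {
  cube([53, 32, 672]);
  translate([417, 0, 0]) cube([53, 32, 672]);
  translate([53, 0, 0]) cube([364, 32, 53]);
  translate([53, 0, 619]) cube([364, 32, 53]);
}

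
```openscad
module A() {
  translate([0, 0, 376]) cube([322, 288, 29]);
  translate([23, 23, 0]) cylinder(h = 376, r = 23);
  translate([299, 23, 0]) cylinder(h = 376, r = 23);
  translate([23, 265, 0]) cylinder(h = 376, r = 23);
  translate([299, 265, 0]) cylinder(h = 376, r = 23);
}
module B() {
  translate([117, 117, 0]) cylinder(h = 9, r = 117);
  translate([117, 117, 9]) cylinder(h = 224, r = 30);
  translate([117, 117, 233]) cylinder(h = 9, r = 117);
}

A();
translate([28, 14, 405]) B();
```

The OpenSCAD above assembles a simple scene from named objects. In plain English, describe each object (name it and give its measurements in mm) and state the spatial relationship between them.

A is a four-legged stool. The seat is a 322×288×29 mm slab whose top surface is at z = 405 mm; four round legs, each 46 mm in diameter, run from the floor (z = 0) to the underside of the seat, each leg's axis is inset half a diameter from the nearest pair of seat edges (so the leg's bounding box is flush with the corner).

B is a spool: two coaxial disc flanges of radius 117 mm and thickness 9 mm, joined by a core cylinder of radius 30 mm and height 224 mm. The lower flange rests on z = 0 and the three cylinders share a vertical axis.

The spool is on top of the stool.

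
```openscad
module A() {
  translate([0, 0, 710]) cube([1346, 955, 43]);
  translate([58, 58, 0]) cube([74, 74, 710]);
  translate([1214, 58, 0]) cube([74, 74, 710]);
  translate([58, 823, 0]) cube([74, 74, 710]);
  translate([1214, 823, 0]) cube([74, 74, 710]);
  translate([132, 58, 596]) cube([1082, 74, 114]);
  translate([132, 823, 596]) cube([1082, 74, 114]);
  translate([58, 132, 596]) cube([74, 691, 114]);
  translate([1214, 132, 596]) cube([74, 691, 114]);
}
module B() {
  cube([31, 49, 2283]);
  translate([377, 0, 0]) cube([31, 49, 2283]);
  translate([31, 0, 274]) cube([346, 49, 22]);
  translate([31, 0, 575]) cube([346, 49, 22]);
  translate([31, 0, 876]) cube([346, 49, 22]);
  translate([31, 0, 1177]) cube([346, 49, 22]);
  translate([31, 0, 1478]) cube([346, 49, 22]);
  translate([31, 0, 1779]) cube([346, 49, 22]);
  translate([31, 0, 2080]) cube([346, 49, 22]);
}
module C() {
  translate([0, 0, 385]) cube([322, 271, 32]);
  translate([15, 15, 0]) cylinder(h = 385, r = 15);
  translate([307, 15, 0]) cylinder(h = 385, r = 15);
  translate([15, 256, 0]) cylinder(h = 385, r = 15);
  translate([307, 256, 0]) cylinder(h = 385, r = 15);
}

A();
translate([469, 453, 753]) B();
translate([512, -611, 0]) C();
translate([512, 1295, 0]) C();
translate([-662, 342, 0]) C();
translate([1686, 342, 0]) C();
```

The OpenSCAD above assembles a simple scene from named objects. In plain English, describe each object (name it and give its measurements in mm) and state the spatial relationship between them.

A is a table: top 1346 mm (x) × 955 mm (y), 43 mm thick, upper face at z = 753 mm, on four 74×74 mm square legs, each inset 58 mm from the nearest pair of top edges, running from z = 0 to the bottom of the top. Four apron rails, 74 mm thick and 114 mm tall, run between adjacent legs with their top edges flush with the underside of the top and their outer faces flush with the legs' outer faces.

B is a wooden ladder with two side rails of 31×49 mm section and 2283 mm height, set 408 mm apart overall. Between them run 7 rectangular rungs (49 mm deep, 22 mm thick), front faces flush with the rails' −y face. The bottom of the first rung is 274 mm above the floor and each subsequent rung is 301 mm higher than the one below.

C is a four-legged stool. The seat is 322×271 mm, 32 mm thick, top at z = 417 mm. It stands on four round legs, each 30 mm in diameter, from z = 0 to the seat underside, each leg's axis is inset half a diameter from the nearest pair of seat edges (so the leg's bounding box is flush with the corner).

The ladder is on top of the table, centred. Four stools sit around the table at the −y, +y, −x, +x sides.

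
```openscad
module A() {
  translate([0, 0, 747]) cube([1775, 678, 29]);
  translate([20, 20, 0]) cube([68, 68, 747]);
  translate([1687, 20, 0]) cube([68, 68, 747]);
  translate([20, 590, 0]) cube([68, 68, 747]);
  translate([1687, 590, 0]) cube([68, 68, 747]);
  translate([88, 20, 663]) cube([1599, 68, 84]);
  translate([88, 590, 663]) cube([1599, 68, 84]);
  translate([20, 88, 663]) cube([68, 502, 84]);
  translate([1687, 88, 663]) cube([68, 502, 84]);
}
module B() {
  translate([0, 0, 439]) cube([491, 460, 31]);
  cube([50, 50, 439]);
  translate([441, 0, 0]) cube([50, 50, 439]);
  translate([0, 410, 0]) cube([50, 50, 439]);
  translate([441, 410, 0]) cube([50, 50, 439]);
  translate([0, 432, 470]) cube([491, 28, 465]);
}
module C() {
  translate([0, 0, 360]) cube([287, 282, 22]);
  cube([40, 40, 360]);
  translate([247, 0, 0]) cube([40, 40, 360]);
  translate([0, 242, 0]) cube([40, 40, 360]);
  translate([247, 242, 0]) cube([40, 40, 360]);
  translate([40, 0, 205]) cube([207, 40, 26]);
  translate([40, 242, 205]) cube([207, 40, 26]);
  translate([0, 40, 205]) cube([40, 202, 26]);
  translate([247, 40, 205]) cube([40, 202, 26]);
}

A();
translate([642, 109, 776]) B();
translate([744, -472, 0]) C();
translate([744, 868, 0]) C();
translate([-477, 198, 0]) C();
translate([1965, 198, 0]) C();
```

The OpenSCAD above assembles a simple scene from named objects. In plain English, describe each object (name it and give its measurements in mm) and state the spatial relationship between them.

A is a rectangular dining table. The top is 1775×678×29 mm with its upper surface at z = 776 mm. It stands on four 68×68 mm square legs, each inset 20 mm from the nearest pair of top edges, running from the floor to the underside of the top. Four apron rails, 68 mm thick and 84 mm tall, run between adjacent legs with their top edges flush with the underside of the top and their outer faces flush with the legs' outer faces.

B is a chair. The seat is a 491×460×31 mm slab with its top at z = 470 mm, on four 50×50 mm corner legs (flush with the seat edges, standing on z = 0). A flat backrest 28 mm thick, 465 mm tall, spans the full seat width and rises from the seat top along its +y edge, rear face flush with the rear of the seat.

C is a four-legged stool. The seat is 287×282 mm, 22 mm thick, top at z = 382 mm. It stands on four square legs, each 40×40 mm in cross-section, from z = 0 to the seat underside, each flush with a corner of the seat. Four stretchers, 40 mm wide and 26 mm tall, connect adjacent legs with their undersides at z = 205 mm, each running between the inner faces of the legs it joins and aligned with the legs' outer faces on the other axis.

The chair is on top of the table, centred. Four stools sit around the table at the −y, +y, −x, +x sides.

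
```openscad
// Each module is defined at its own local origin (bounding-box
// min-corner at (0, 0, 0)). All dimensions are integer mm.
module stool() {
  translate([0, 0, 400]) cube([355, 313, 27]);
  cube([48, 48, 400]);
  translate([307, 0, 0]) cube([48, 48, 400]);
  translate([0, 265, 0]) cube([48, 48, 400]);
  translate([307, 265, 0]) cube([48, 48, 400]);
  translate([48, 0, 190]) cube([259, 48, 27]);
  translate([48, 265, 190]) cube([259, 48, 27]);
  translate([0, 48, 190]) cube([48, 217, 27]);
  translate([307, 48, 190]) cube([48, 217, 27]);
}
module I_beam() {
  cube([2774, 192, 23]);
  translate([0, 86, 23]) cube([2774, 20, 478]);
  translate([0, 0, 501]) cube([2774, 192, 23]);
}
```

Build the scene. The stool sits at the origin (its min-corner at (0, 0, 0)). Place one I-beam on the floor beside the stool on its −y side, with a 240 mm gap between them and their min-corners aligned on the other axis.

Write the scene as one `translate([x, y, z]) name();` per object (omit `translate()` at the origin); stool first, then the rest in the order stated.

stool();
translate([0, -432, 0]) I_beam();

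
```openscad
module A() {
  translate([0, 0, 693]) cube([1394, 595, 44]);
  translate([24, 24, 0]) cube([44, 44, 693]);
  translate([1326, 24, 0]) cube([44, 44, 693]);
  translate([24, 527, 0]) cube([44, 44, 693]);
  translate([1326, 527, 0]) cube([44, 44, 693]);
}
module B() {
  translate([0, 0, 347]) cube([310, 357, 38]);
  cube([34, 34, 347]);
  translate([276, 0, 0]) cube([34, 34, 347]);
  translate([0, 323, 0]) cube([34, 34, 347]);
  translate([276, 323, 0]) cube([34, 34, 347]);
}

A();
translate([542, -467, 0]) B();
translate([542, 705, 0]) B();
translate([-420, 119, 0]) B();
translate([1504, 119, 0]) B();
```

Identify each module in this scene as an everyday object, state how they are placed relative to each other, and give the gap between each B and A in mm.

A is a table. B is a stool. Four stools sit around the table at the −y, +y, −x, +x sides. The gap between each stool and the table is 110 mm.

Each stool's nearest face is 110 mm from the table's bounding box.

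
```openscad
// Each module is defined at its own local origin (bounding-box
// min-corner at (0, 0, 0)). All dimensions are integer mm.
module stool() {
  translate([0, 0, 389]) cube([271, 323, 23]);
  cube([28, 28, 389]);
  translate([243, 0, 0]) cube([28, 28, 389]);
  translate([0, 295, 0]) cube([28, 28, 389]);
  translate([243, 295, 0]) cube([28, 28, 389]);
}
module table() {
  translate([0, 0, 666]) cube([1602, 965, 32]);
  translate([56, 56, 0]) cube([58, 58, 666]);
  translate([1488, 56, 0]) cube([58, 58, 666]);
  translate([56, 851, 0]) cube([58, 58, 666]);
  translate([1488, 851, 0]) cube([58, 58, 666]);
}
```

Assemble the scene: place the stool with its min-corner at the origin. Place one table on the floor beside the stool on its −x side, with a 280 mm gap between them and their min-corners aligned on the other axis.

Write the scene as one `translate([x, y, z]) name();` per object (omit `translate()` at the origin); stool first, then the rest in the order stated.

stool();
translate([-1882, 0, 0]) table();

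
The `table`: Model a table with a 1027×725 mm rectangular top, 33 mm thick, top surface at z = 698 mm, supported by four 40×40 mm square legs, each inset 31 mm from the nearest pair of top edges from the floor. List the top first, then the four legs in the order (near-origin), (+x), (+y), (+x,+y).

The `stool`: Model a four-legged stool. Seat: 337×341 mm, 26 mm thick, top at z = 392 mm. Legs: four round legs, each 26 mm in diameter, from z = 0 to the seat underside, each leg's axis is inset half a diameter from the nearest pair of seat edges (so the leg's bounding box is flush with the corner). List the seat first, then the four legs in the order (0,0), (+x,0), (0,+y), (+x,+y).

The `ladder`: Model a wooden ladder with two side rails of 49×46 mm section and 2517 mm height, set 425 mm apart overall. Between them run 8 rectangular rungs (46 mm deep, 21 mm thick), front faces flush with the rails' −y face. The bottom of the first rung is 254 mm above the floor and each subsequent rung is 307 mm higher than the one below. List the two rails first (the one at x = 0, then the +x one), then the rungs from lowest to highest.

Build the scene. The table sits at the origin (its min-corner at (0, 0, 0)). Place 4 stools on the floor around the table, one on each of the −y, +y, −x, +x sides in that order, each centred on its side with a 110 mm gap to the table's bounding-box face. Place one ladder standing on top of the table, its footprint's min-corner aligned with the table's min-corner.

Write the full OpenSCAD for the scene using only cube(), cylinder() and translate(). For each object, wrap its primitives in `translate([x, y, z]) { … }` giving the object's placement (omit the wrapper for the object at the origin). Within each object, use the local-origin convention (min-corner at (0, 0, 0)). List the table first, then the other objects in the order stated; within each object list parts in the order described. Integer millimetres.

translate([0, 0, 665]) cube([1027, 725, 33]);
translate([31, 31, 0]) cube([40, 40, 665]);
translate([956, 31, 0]) cube([40, 40, 665]);
translate([31, 654, 0]) cube([40, 40, 665]);
translate([956, 654, 0]) cube([40, 40, 665]);
translate([345, -451, 0]) {
  translate([0, 0, 366]) cube([337, 341, 26]);
  translate([13, 13, 0]) cylinder(h = 366, r = 13);
  translate([324, 13, 0]) cylinder(h = 366, r = 13);
  translate([13, 328, 0]) cylinder(h = 366, r = 13);
  translate([324, 328, 0]) cylinder(h = 366, r = 13);
}
translate([345, 835, 0]) {
  translate([0, 0, 366]) cube([337, 341, 26]);
  translate([13, 13, 0]) cylinder(h = 366, r = 13);
  translate([324, 13, 0]) cylinder(h = 366, r = 13);
  translate([13, 328, 0]) cylinder(h = 366, r = 13);
  translate([324, 328, 0]) cylinder(h = 366, r = 13);
}
translate([-447, 192, 0]) {
  translate([0, 0, 366]) cube([337, 341, 26]);
  translate([13, 13, 0]) cylinder(h = 366, r = 13);
  translate([324, 13, 0]) cylinder(h = 366, r = 13);
  translate([13, 328, 0]) cylinder(h = 366, r = 13);
  translate([324, 328, 0]) cylinder(h = 366, r = 13);
}
translate([1137, 192, 0]) {
  translate([0, 0, 366]) cube([337, 341, 26]);
  translate([13, 13, 0]) cylinder(h = 366, r = 13);
  translate([324, 13, 0]) cylinder(h = 366, r = 13);
  translate([13, 328, 0]) cylinder(h = 366, r = 13);
  translate([324, 328, 0]) cylinder(h = 366, r = 13);
}
translate([0, 0, 698]) {
  cube([49, 46, 2517]);
  translate([376, 0, 0]) cube([49, 46, 2517]);
  translate([49, 0, 254]) cube([327, 46, 21]);
  translate([49, 0, 561]) cube([327, 46, 21]);
  translate([49, 0, 868]) cube([327, 46, 21]);
  translate([49, 0, 1175]) cube([327, 46, 21]);
  translate([49, 0, 1482]) cube([327, 46, 21]);
  translate([49, 0, 1789]) cube([327, 46, 21]);
  translate([49, 0, 2096]) cube([327, 46, 21]);
  translate([49, 0, 2403]) cube([327, 46, 21]);
}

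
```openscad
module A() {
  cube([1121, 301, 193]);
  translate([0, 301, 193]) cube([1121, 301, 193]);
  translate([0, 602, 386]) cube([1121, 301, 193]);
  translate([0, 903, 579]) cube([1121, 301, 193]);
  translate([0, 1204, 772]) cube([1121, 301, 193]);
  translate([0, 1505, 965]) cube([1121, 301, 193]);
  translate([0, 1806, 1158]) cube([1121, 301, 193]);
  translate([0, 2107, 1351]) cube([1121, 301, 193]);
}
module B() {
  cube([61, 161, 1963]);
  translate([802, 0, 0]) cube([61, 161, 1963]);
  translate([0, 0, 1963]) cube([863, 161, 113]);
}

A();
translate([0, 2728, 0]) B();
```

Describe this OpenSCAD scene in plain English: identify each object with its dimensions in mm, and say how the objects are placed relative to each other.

A is a straight staircase of 8 solid steps. Each step is 1121 mm wide (x), 301 mm deep (y, the going) and 193 mm tall (the rise). The first step rests on the floor; each subsequent step sits one going further in +y and one rise higher in +z, directly behind and above the previous step with no overlap.

B is a door frame. The clear opening is 741 mm wide and 1963 mm high. Two 61 mm wide jambs, 161 mm deep, stand either side of the opening from the floor to the top of the opening. A 113 mm thick head sits across the top of both jambs, spanning the full outside width of the frame.

The door frame is on the floor beside the staircase on its +y side.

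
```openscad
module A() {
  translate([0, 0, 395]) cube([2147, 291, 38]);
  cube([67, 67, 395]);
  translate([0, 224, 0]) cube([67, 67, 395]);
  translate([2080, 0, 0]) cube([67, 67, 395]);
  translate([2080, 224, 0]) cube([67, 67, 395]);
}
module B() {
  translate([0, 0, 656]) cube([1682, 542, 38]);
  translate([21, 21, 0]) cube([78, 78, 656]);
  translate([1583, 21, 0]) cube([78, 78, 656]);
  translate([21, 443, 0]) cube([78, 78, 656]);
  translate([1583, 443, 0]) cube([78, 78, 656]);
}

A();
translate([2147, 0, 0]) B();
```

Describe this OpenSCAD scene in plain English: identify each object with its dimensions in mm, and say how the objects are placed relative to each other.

A is a long wooden bench with a 2147 mm (x) × 291 mm (y) seat, 38 mm thick, its top surface 433 mm above the floor. Four 67 mm square legs at the seat corners, flush with the edges, run from z = 0 to the seat underside.

B is a rectangular dining table. The top is 1682×542×38 mm with its upper surface at z = 694 mm. It stands on four 78×78 mm square legs, each inset 21 mm from the nearest pair of top edges, running from the floor to the underside of the top.

The table is against the bench's +x side, with their −y faces flush.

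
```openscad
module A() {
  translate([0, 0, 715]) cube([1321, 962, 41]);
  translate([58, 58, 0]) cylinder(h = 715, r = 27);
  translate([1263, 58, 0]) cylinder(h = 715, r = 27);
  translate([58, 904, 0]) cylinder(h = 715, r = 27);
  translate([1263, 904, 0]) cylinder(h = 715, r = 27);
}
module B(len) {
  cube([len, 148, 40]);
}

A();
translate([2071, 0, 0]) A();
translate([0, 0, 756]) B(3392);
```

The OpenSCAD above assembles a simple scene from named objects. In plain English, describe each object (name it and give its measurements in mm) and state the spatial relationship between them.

A is a table with a 1321×962 mm rectangular top, 41 mm thick, top surface at z = 756 mm, supported by four round legs of 54 mm diameter, each leg's bounding box inset 31 mm from the nearest pair of top edges, running from the floor.

B is a rectangular beam 3392 mm long (x), 148 mm deep (y), 40 mm thick (z).

The beam spans the tops of two tables placed 750 mm apart, resting at z = 756 mm.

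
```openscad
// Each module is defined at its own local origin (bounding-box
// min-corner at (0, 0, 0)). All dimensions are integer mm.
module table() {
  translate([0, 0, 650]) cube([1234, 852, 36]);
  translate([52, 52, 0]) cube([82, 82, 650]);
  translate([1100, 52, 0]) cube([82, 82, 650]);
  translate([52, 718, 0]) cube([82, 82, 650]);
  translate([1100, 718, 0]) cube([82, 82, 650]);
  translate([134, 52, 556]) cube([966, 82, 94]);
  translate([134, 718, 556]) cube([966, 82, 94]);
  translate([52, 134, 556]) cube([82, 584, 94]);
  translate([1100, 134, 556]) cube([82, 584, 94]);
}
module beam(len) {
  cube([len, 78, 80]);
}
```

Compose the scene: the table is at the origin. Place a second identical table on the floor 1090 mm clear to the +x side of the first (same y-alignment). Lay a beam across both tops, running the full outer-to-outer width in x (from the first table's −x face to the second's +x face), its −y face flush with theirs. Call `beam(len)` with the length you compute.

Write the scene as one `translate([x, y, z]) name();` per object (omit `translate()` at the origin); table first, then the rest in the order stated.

table();
translate([2324, 0, 0]) table();
translate([0, 0, 686]) beam(3558);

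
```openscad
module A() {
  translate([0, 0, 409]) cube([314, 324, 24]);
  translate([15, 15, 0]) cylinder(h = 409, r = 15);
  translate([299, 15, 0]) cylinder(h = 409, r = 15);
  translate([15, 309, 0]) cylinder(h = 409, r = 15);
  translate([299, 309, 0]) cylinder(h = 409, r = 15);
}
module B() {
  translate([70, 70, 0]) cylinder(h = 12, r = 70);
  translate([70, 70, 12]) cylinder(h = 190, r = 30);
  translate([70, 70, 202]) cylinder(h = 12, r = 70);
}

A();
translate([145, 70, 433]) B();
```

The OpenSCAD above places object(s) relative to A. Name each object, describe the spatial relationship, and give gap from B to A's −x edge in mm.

A is a stool. B is a spool. The spool is on top of the stool. The gap from the spool to the stool's −x edge is 145 mm.

The spool's min-x is at 145; the stool's min-x is 0; gap = 145 mm.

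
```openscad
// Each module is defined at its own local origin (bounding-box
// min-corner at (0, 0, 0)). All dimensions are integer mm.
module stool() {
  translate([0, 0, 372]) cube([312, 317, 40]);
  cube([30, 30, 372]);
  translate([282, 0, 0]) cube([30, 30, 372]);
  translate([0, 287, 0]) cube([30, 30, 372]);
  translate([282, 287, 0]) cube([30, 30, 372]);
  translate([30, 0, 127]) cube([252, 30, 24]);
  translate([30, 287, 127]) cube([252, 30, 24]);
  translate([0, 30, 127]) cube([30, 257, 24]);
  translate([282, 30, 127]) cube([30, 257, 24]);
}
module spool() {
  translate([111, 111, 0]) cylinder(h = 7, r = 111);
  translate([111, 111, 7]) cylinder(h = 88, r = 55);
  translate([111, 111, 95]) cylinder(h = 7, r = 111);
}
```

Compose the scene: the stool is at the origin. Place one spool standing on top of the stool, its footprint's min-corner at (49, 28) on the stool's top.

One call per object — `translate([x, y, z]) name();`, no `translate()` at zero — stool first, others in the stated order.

stool();
translate([49, 28, 412]) spool();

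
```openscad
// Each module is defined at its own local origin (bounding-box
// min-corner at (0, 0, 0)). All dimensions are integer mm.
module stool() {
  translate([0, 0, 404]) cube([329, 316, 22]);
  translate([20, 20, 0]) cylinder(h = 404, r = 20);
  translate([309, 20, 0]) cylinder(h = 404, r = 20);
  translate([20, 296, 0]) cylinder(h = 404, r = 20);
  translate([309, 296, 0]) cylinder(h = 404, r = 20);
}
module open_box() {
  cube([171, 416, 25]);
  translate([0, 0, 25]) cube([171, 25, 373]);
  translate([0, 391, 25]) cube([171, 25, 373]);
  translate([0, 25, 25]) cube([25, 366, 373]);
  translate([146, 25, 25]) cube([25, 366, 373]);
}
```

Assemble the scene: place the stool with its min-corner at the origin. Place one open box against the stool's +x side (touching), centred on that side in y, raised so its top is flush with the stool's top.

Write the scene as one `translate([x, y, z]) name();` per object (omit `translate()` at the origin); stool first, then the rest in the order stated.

stool();
translate([329, -50, 28]) open_box();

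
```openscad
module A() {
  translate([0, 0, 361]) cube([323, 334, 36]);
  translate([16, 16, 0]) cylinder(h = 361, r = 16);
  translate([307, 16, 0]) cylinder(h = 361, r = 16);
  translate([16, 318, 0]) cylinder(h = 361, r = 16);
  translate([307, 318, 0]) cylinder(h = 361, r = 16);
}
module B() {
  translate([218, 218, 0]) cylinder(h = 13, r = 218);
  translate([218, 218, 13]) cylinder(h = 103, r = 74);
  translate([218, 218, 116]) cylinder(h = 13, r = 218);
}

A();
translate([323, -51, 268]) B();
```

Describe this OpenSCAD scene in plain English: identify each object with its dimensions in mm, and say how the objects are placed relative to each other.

A is a four-legged stool. The seat is a 323×334×36 mm slab whose top surface is at z = 397 mm; four round legs, each 32 mm in diameter, run from the floor (z = 0) to the underside of the seat, each leg's axis is inset half a diameter from the nearest pair of seat edges (so the leg's bounding box is flush with the corner).

B is a spool: two coaxial disc flanges of radius 218 mm and thickness 13 mm, joined by a core cylinder of radius 74 mm and height 103 mm. The lower flange rests on z = 0 and the three cylinders share a vertical axis.

The spool is beside the stool with their tops flush at z = 397.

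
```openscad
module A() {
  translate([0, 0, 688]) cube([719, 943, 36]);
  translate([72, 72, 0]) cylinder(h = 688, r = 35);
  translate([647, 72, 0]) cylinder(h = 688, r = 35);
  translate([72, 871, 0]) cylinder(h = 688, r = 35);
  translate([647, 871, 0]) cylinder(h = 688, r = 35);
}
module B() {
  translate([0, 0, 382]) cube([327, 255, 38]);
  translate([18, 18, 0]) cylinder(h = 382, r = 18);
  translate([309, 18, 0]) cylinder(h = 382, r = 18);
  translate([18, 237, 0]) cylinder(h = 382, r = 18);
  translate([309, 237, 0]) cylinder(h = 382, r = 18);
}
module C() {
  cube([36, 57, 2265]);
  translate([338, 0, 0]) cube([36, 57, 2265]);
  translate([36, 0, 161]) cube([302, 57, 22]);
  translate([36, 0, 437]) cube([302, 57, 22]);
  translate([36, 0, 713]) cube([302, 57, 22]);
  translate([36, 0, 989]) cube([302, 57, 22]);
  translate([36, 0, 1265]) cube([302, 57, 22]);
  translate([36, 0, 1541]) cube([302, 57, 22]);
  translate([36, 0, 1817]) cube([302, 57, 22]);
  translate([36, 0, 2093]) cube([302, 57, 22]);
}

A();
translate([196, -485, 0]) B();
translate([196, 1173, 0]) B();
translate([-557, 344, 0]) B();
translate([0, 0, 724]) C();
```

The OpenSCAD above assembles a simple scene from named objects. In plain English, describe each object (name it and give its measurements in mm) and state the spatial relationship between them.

A is a rectangular dining table. The top is 719×943×36 mm with its upper surface at z = 724 mm. It stands on four round legs of 70 mm diameter, each leg's bounding box inset 37 mm from the nearest pair of top edges, running from the floor to the underside of the top.

B is a four-legged stool. The seat is 327×255 mm, 38 mm thick, top at z = 420 mm. It stands on four round legs, each 36 mm in diameter, from z = 0 to the seat underside, each leg's axis is inset half a diameter from the nearest pair of seat edges (so the leg's bounding box is flush with the corner).

C is a straight ladder. Two 36×57 mm vertical rails, 2265 mm tall, stand 374 mm apart (outside-to-outside) with their front faces coplanar on the −y side. 8 rungs, each 57 mm deep and 22 mm tall, span between the inner faces of the rails, front faces flush with the rails. The lowest rung's underside is at z = 161 mm and rungs are spaced 276 mm apart (underside to underside).

Three stools sit around the table at the −y, +y, −x sides. The ladder is on top of the table.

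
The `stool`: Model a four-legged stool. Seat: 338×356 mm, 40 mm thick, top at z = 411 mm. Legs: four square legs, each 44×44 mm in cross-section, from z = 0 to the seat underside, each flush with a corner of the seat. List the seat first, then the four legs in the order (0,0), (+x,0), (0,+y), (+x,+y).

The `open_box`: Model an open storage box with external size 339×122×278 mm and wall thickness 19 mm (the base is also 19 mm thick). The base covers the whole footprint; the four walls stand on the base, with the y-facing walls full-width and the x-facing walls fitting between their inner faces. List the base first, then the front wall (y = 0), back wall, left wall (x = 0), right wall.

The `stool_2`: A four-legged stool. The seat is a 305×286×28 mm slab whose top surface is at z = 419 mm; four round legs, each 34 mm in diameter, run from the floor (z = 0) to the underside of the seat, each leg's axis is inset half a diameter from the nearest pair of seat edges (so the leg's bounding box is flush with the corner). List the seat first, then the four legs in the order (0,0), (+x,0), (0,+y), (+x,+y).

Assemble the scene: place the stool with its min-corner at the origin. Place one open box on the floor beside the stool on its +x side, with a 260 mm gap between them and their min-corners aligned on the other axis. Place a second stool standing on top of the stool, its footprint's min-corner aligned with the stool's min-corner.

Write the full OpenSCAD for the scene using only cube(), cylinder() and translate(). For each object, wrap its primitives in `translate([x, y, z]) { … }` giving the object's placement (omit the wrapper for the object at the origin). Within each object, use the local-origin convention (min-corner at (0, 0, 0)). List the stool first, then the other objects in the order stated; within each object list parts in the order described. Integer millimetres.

translate([0, 0, 371]) cube([338, 356, 40]);
cube([44, 44, 371]);
translate([294, 0, 0]) cube([44, 44, 371]);
translate([0, 312, 0]) cube([44, 44, 371]);
translate([294, 312, 0]) cube([44, 44, 371]);
translate([598, 0, 0]) {
  cube([339, 122, 19]);
  translate([0, 0, 19]) cube([339, 19, 259]);
  translate([0, 103, 19]) cube([339, 19, 259]);
  translate([0, 19, 19]) cube([19, 84, 259]);
  translate([320, 19, 19]) cube([19, 84, 259]);
}
translate([0, 0, 411]) {
  translate([0, 0, 391]) cube([305, 286, 28]);
  translate([17, 17, 0]) cylinder(h = 391, r = 17);
  translate([288, 17, 0]) cylinder(h = 391, r = 17);
  translate([17, 269, 0]) cylinder(h = 391, r = 17);
  translate([288, 269, 0]) cylinder(h = 391, r = 17);
}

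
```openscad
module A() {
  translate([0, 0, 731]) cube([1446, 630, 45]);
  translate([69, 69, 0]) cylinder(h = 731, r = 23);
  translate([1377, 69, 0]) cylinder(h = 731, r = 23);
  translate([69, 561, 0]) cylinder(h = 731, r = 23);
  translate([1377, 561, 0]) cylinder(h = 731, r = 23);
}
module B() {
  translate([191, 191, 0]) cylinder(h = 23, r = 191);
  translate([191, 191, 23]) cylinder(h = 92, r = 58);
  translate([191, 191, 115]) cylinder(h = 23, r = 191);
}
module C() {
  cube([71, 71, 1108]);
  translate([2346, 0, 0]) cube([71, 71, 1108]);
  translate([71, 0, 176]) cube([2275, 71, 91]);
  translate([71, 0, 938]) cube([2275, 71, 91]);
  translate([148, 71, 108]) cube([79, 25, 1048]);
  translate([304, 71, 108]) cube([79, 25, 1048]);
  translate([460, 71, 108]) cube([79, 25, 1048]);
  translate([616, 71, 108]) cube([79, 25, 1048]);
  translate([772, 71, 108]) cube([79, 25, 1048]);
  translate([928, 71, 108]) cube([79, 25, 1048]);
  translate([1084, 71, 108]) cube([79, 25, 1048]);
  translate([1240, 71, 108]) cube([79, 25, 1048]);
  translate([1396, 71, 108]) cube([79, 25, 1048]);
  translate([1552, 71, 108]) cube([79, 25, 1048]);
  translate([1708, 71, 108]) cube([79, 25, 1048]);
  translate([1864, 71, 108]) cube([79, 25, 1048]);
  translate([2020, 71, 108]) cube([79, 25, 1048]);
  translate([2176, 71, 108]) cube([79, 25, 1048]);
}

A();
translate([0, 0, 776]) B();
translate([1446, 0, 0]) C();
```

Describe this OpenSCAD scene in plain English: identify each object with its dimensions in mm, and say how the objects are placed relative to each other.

A is a table: top 1446 mm (x) × 630 mm (y), 45 mm thick, upper face at z = 776 mm, on four round legs of 46 mm diameter, each leg's bounding box inset 46 mm from the nearest pair of top edges, running from z = 0 to the bottom of the top.

B is a spool: two coaxial disc flanges of radius 191 mm and thickness 23 mm, joined by a core cylinder of radius 58 mm and height 92 mm. The lower flange rests on z = 0 and the three cylinders share a vertical axis.

C is a fence section. Two 71×71 mm posts, 1108 mm tall, stand on the floor with a clear span of 2275 mm between their inner faces. Two horizontal rails of 71×91 mm section span the gap between the posts with their undersides at z = 176 mm and z = 938 mm, flush with the posts' −y face. 14 pickets, each 79 mm wide, 25 mm thick and 1048 mm tall, are fixed to the +y face of the rails with their bottoms at z = 108 mm, evenly spaced across the span with equal gaps (rounded down to the nearest mm) at the −x end and between each pair — any rounding remainder accumulates at the +x end.

The spool is on top of the table. The fence section is against the table's +x side, with their −y faces flush.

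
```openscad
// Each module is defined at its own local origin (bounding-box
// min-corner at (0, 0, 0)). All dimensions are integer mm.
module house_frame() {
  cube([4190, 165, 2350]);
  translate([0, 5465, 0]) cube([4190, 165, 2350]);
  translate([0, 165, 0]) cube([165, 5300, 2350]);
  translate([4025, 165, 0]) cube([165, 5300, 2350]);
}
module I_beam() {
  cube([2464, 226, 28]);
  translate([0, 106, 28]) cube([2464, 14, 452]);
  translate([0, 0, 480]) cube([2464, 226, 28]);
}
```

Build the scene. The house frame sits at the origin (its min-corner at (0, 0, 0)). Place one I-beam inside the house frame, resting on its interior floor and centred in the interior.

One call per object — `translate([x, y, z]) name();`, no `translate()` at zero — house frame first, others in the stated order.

house_frame();
translate([863, 2702, 0]) I_beam();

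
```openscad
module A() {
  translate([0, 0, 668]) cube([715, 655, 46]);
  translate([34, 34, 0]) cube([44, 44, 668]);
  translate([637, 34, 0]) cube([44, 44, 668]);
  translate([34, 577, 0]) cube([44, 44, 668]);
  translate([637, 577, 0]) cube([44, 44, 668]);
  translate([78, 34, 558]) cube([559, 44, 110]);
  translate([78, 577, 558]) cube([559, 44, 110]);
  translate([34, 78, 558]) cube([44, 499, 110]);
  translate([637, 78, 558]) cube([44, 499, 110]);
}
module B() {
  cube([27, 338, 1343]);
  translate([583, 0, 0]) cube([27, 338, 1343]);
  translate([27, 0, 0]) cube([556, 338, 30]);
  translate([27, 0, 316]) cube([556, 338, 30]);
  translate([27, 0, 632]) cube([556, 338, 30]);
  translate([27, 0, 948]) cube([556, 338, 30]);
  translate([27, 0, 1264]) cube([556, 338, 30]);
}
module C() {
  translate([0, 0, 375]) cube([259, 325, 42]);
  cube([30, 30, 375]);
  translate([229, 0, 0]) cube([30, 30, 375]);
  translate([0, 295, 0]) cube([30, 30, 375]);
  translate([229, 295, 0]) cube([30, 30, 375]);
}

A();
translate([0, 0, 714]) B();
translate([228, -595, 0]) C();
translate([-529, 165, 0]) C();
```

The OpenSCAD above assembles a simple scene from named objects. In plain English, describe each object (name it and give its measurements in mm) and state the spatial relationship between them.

A is a table: top 715 mm (x) × 655 mm (y), 46 mm thick, upper face at z = 714 mm, on four 44×44 mm square legs, each inset 34 mm from the nearest pair of top edges, running from z = 0 to the bottom of the top. Four apron rails, 44 mm thick and 110 mm tall, run between adjacent legs with their top edges flush with the underside of the top and their outer faces flush with the legs' outer faces.

B is a bookshelf 610 mm wide overall, 338 mm deep and 1343 mm tall. The two sides are 27 mm thick vertical panels. 5 horizontal shelves of 30 mm thickness span between the inner faces of the sides; the lowest shelf sits on the floor and shelves are stacked with a clear vertical gap of 286 mm between each pair.

C is a simple wooden stool: a rectangular seat 259 mm (x) by 325 mm (y), 42 mm thick, top face at z = 417 mm, on four square legs, each 30×30 mm in cross-section. The legs rest on z = 0, each flush with a corner of the seat.

The bookshelf is on top of the table. Two stools sit around the table at the −y, −x sides.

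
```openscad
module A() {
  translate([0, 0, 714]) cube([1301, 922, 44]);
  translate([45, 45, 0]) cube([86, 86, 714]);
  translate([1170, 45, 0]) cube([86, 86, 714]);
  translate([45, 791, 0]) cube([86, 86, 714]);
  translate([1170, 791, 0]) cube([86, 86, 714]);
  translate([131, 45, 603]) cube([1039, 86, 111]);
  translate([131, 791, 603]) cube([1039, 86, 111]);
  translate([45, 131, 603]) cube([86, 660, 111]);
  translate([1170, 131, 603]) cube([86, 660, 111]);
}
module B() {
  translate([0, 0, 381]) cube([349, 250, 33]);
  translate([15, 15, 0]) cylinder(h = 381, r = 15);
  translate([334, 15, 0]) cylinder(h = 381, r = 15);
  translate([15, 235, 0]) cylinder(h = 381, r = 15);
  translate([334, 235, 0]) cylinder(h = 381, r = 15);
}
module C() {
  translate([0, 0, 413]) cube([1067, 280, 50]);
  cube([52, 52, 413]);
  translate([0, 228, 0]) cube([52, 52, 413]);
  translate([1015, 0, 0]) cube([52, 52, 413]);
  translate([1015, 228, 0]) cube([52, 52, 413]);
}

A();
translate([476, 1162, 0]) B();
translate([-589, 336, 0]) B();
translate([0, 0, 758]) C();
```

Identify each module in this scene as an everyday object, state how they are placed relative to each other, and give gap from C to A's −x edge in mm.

A is a table. B is a stool. C is a bench. Two stools sit around the table at the +y, −x sides. The bench is on top of the table. The gap from the bench to the table's −x edge is 0 mm.

The bench's min-x is at 0; the table's min-x is 0; gap = 0 mm.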